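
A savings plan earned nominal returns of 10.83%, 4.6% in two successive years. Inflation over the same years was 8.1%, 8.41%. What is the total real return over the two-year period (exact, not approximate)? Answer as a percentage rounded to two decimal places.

Nominal growth factor = 1.1083 × 1.0460 = 1.159282
Price-level growth factor = 1.0810 × 1.0841 = 1.171912
Real growth factor = 1.159282 / 1.171912 = 0.989222
Total real return = 0.989222 − 1 → -1.08%.

-1.08%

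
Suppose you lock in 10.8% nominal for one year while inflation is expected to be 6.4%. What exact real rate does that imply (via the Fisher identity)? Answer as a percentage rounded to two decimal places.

4.14%

By the Fisher identity, 1 + r = (1 + i)/(1 + π).
1 + r = 1.10800 / 1.06400 = 1.041353
r = 1.041353 − 1 = 4.1353%, i.e. 4.14%.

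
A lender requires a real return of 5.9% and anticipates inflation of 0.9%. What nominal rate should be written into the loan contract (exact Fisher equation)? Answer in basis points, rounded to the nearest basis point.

(1 + i) = (1 + r)(1 + π) = 1.05900 × 1.00900 = 1.068531
i = 1.068531 − 1, so the required nominal rate is 685 basis points.

685 basis points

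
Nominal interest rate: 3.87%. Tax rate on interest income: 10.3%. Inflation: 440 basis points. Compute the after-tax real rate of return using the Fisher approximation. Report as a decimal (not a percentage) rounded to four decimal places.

-0.0093

After-tax nominal return = 3.87% × (1 − 0.103) = 3.47139%.
r ≈ 3.47139% − 4.4% → -0.0093.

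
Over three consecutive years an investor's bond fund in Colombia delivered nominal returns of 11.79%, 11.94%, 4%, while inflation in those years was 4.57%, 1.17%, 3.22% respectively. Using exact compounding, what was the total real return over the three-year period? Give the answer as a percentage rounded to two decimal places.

19.18%

Nominal growth factor = 1.1179 × 1.1194 × 1.0400 = 1.301432
Price-level growth factor = 1.0457 × 1.0117 × 1.0322 = 1.092000
Real growth factor = 1.301432 / 1.092000 = 1.191788
Total real return = 1.191788 − 1 → 19.18%.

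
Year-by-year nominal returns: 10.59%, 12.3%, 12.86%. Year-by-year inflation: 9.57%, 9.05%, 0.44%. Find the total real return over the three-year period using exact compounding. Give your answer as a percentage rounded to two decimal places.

Compound the nominal returns: 1.1059 × 1.1230 × 1.1286 = 1.401637.
Compound inflation: 1.0957 × 1.0905 × 1.0044 = 1.200118.
Deflate: 1.401637 / 1.200118 = 1.167916.
Total real return = 1.167916 − 1 → 16.79%.

16.79%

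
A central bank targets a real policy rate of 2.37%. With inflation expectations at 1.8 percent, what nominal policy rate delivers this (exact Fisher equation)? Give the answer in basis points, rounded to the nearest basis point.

(1 + i) = (1 + r)(1 + π) = 1.02370 × 1.01800 = 1.0421266
i = 1.0421266 − 1, so the required nominal rate is 421 basis points.

421 basis points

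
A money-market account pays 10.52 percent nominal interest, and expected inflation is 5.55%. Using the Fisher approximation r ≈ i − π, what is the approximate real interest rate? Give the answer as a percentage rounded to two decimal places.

r ≈ i − π = 10.52% − 5.55% = 4.97%.

4.97%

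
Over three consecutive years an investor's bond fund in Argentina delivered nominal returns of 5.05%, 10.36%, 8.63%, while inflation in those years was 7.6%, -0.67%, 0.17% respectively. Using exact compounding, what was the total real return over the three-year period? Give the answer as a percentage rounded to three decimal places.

17.632%

Nominal growth factor = 1.0505 × 1.1036 × 1.0863 = 1.2593821
Price-level growth factor = 1.0760 × 0.9933 × 1.0017 = 1.0706077
Real growth factor = 1.2593821 / 1.0706077 = 1.1763245
Total real return = 1.1763245 − 1 → 17.632%.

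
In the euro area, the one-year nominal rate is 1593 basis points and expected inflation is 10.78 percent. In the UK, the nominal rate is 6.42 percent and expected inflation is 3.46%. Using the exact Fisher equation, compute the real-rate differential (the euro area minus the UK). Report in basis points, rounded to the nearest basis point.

179 basis points

The euro area: (1 + 0.1593)/(1 + 0.1078) − 1 = 4.6489%
The UK: (1 + 0.0642)/(1 + 0.0346) − 1 = 2.8610%
Differential = 4.6489% − 2.8610% = 1.7878% → 179 basis points.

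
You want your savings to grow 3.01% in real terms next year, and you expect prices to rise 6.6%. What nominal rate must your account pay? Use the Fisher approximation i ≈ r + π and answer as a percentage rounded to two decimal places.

i ≈ r + π = 3.01% + 6.6% = 9.61%.

9.61%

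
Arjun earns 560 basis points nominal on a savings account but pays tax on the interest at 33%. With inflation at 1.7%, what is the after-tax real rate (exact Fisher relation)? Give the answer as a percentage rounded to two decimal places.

2.02%

After-tax nominal return = 5.6% × (1 − 0.33) = 3.7520%.
1 + r = 1.03752 / 1.01700 = 1.020177
After-tax real rate = 1.020177 − 1 → 2.02%.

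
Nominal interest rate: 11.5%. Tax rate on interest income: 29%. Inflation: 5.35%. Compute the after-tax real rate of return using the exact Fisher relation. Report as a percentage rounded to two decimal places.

2.67%

After-tax nominal return = 11.5% × (1 − 0.29) = 8.1650%.
1 + r = 1.08165 / 1.05350 = 1.026720
After-tax real rate = 1.026720 − 1 → 2.67%.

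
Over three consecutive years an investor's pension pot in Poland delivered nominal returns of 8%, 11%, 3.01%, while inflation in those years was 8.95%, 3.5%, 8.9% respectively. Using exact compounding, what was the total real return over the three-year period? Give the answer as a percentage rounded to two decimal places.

0.56%

Compound the nominal returns: 1.0800 × 1.1100 × 1.0301 = 1.234884.
Compound inflation: 1.0895 × 1.0350 × 1.0890 = 1.227992.
Deflate: 1.234884 / 1.227992 = 1.005612.
Total real return = 1.005612 − 1 → 0.56%.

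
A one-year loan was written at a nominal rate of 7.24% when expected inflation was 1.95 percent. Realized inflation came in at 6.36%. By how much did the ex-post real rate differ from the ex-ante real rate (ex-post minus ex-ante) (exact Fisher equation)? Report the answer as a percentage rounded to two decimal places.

-4.36%

Ex-ante: (1 + 0.0724)/(1 + 0.0195) − 1 = 5.1888%
Ex-post: (1 + 0.0724)/(1 + 0.0636) − 1 = 0.8274%
Difference (ex-post − ex-ante) = -4.3614% → -4.36%.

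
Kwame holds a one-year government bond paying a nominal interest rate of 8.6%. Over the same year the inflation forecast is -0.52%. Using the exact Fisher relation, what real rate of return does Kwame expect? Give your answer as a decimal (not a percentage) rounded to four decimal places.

0.0917

By the Fisher relation, 1 + r = (1 + i)/(1 + π).
1 + r = 1.08600 / 0.99480 = 1.091677
r = 1.091677 − 1 = 9.1677%, i.e. 0.0917.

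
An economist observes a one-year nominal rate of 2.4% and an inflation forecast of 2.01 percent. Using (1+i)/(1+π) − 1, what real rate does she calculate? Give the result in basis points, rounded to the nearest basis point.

By the Fisher relation, 1 + r = (1 + i)/(1 + π).
1 + r = 1.02400 / 1.02010 = 1.003823
r = 1.003823 − 1 = 0.3823%, i.e. 38 basis points.

38 basis points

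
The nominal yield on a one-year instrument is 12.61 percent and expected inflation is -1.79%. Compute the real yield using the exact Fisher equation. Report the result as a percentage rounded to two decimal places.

By the Fisher equation, 1 + r = (1 + i)/(1 + π).
1 + r = 1.12610 / 0.98210 = 1.146625
r = 1.146625 − 1 = 14.6625%, i.e. 14.66%.

14.66%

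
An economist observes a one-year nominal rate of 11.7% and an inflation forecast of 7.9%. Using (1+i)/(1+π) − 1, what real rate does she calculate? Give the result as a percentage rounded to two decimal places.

3.52%

By the Fisher relation, 1 + r = (1 + i)/(1 + π).
1 + r = 1.11700 / 1.07900 = 1.035218
r = 1.035218 − 1 = 3.5218%, i.e. 3.52%.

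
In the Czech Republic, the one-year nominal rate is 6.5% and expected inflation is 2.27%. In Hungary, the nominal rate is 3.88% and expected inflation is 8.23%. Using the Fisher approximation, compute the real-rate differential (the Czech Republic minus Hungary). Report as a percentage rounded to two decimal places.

The Czech Republic: 6.5% − 2.27% = 4.230%
Hungary: 3.88% − 8.23% = -4.350%
Differential = 8.580% → 8.58%.

8.58%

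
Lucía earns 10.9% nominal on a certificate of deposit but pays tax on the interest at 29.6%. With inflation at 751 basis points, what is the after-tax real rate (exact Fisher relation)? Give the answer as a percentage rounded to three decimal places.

0.152%

After-tax nominal return = 10.9% × (1 − 0.296) = 7.6736%.
1 + r = 1.076736 / 1.07510 = 1.001522
After-tax real rate = 1.001522 − 1 → 0.152%.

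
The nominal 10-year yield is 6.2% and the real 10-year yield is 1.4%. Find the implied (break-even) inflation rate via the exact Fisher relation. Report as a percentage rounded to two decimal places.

4.73%

(1 + π) = (1 + i)/(1 + r) = 1.06200 / 1.01400 = 1.047337
Break-even inflation = 1.047337 − 1 → 4.73%.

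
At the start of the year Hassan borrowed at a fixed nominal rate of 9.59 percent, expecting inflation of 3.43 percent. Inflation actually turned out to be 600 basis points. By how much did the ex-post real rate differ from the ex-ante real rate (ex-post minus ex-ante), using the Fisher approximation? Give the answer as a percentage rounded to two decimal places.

-2.57%

Ex-ante: 9.59% − 3.43% = 6.160%
Ex-post: 9.59% − 6% = 3.590%
Difference (ex-post − ex-ante) = -2.5700% → -2.57%.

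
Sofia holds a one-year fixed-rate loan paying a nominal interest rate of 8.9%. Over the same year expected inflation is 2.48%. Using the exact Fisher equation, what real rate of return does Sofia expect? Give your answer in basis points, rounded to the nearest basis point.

1 + r = 1.08900 / 1.02480 = 1.062646
r = 1.062646 − 1 = 6.2646%, i.e. 626 basis points.

626 basis points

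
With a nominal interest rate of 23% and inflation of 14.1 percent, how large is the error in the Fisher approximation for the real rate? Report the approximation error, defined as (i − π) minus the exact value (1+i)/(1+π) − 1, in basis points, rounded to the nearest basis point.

Approximate: r ≈ 23.000% − 14.100% = 8.9000%
Exact: (1 + 0.2300)/(1 + 0.1410) − 1 = 7.8002%
Error = 8.9000% − 7.8002% = 1.0998% → 110 basis points.

110 basis points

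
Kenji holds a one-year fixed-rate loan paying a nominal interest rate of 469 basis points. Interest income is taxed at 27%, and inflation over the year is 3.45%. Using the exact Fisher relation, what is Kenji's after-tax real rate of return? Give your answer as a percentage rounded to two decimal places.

-0.03%

After-tax nominal return = 4.69% × (1 − 0.27) = 3.4237%.
1 + r = 1.034237 / 1.03450 = 0.999746
After-tax real rate = 0.999746 − 1 → -0.03%.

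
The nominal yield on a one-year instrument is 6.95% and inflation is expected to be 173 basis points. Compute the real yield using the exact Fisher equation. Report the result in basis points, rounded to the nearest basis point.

By the Fisher identity, 1 + r = (1 + i)/(1 + π).
1 + r = 1.06950 / 1.01730 = 1.051312
r = 1.051312 − 1 = 5.1312%, i.e. 513 basis points.

513 basis points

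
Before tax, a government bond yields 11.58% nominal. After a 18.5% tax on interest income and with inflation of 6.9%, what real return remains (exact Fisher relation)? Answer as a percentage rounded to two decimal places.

2.37%

After-tax nominal return = 11.58% × (1 − 0.185) = 9.4377%.
1 + r = 1.094377 / 1.06900 = 1.023739
After-tax real rate = 1.023739 − 1 → 2.37%.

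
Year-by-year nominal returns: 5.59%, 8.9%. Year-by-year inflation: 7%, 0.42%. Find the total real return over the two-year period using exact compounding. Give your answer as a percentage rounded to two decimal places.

7.02%

Compound the nominal returns: 1.0559 × 1.0890 = 1.149875.
Compound inflation: 1.0700 × 1.0042 = 1.074494.
Deflate: 1.149875 / 1.074494 = 1.070155.
Total real return = 1.070155 − 1 → 7.02%.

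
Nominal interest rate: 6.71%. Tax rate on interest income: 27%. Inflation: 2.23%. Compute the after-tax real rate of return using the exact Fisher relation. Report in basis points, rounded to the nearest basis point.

261 basis points

After-tax nominal return = 6.71% × (1 − 0.27) = 4.8983%.
1 + r = 1.048983 / 1.02230 = 1.026101
After-tax real rate = 1.026101 − 1 → 261 basis points.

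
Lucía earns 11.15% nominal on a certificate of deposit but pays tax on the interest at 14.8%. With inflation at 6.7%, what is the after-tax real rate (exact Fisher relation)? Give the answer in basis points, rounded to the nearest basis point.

262 basis points

After-tax nominal return = 11.15% × (1 − 0.148) = 9.4998%.
1 + r = 1.094998 / 1.06700 = 1.026240
After-tax real rate = 1.026240 − 1 → 262 basis points.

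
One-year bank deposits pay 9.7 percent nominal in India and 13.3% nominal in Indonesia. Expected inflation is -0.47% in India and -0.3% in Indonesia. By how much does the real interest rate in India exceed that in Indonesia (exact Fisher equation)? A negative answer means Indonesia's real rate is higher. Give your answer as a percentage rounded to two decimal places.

India: (1 + 0.0970)/(1 − 0.0047) − 1 = 10.2180%
Indonesia: (1 + 0.1330)/(1 − 0.0030) − 1 = 13.6409%
Differential = 10.2180% − 13.6409% = -3.4229% → -3.42%.

-3.42%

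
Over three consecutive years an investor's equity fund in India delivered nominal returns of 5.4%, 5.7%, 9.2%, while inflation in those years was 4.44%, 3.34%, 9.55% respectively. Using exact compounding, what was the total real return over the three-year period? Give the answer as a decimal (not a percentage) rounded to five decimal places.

0.02894

Nominal growth factor = 1.0540 × 1.0570 × 1.0920 = 1.216573
Price-level growth factor = 1.0444 × 1.0334 × 1.0955 = 1.182354
Real growth factor = 1.216573 / 1.182354 = 1.028941
Total real return = 1.028941 − 1 → 0.02894.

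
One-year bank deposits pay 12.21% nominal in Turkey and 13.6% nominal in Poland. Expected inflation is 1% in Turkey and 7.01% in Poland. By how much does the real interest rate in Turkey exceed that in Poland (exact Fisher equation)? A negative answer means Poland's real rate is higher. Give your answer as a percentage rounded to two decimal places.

Turkey: (1 + 0.1221)/(1 + 0.0100) − 1 = 11.0990%
Poland: (1 + 0.1360)/(1 + 0.0701) − 1 = 6.1583%
Differential = 11.0990% − 6.1583% = 4.9407% → 4.94%.

4.94%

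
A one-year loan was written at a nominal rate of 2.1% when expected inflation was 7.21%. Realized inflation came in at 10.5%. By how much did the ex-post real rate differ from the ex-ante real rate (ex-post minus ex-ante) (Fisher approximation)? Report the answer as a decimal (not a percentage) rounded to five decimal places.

-0.03290

Ex-ante: 2.1% − 7.21% = -5.110%
Ex-post: 2.1% − 10.5% = -8.400%
Difference (ex-post − ex-ante) = -3.2900% → -0.03290.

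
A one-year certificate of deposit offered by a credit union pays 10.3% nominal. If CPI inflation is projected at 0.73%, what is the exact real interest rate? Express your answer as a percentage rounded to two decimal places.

By the Fisher identity, 1 + r = (1 + i)/(1 + π).
1 + r = 1.10300 / 1.00730 = 1.095006
r = 1.095006 − 1 = 9.5006%, i.e. 9.50%.

9.50%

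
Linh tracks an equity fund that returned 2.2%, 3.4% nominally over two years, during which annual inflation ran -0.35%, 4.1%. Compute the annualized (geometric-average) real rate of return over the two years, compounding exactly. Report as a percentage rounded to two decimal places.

Nominal growth factor = 1.0220 × 1.0340 = 1.05674800
Price-level growth factor = 0.9965 × 1.0410 = 1.03735650
Real growth factor = 1.05674800 / 1.03735650 = 1.01869319
Annualized real rate = 1.01869319^(1/2) − 1 = 0.9303% → 0.93%.

0.93%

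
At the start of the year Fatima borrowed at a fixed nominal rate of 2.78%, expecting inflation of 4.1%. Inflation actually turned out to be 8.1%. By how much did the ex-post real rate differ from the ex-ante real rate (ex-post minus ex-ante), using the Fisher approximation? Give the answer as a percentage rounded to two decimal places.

Ex-ante: 2.78% − 4.1% = -1.320%
Ex-post: 2.78% − 8.1% = -5.320%
Difference (ex-post − ex-ante) = -4.0000% → -4.00%.

-4.00%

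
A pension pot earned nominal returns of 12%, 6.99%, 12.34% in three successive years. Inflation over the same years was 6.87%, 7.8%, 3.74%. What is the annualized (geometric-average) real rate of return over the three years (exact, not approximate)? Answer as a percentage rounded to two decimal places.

4.05%

Nominal growth factor = 1.1200 × 1.0699 × 1.1234 = 1.34615674
Price-level growth factor = 1.0687 × 1.0780 × 1.0374 = 1.19514559
Real growth factor = 1.34615674 / 1.19514559 = 1.12635377
Annualized real rate = 1.12635377^(1/3) − 1 = 4.0459% → 4.05%.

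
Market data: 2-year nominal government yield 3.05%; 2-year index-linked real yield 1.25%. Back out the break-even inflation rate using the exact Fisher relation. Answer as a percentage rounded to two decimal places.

1.78%

(1 + π) = (1 + i)/(1 + r) = 1.03050 / 1.01250 = 1.017778
Break-even inflation = 1.017778 − 1 → 1.78%.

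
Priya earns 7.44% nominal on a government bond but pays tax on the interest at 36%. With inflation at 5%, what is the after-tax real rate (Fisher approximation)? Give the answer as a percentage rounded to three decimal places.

After-tax nominal return = 7.44% × (1 − 0.36) = 4.7616%.
r ≈ 4.7616% − 5% → -0.238%.

-0.238%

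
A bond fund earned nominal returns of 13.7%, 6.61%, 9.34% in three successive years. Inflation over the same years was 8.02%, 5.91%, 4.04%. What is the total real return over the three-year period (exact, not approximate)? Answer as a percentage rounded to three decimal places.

11.351%

Compound the nominal returns: 1.1370 × 1.0661 × 1.0934 = 1.3253710.
Compound inflation: 1.0802 × 1.0591 × 1.0404 = 1.1902590.
Deflate: 1.3253710 / 1.1902590 = 1.1135148.
Total real return = 1.1135148 − 1 → 11.351%.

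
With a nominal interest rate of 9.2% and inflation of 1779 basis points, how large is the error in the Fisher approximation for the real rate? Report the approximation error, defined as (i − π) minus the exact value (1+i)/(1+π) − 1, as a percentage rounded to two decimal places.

-1.30%

Approximate: r ≈ 9.200% − 17.790% = -8.5900%
Exact: (1 + 0.0920)/(1 + 0.1779) − 1 = -7.2926%
Error = -8.5900% − (-7.2926%) = -1.2974% → -1.30%.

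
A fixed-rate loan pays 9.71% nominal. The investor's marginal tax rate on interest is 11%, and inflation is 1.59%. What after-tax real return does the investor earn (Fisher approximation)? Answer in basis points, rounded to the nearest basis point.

After-tax nominal return = 9.71% × (1 − 0.11) = 8.6419%.
r ≈ 8.6419% − 1.59% → 705 basis points.

705 basis points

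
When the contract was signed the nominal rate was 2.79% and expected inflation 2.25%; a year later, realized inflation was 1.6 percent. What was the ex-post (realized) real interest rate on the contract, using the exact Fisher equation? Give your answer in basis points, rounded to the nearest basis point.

117 basis points

Ex-post: (1 + 0.0279)/(1 + 0.0160) − 1 = 1.1713%
So the realized real rate is 117 basis points.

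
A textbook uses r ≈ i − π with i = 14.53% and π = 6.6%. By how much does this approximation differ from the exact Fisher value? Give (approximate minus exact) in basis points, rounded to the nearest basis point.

Approximate: r ≈ 14.530% − 6.600% = 7.9300%
Exact: (1 + 0.1453)/(1 + 0.0660) − 1 = 7.4390%
Error = 7.9300% − 7.4390% = 0.4910% → 49 basis points.

49 basis points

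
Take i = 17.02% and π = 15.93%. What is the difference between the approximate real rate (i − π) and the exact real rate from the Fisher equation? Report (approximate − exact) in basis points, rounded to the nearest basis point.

Approximate: r ≈ 17.020% − 15.930% = 1.0900%
Exact: (1 + 0.1702)/(1 + 0.1593) − 1 = 0.9402%
Error = 1.0900% − 0.9402% = 0.1498% → 15 basis points.

15 basis points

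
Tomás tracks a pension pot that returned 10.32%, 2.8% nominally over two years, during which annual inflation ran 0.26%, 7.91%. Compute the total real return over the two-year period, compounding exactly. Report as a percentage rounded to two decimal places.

Compound the nominal returns: 1.1032 × 1.0280 = 1.134090.
Compound inflation: 1.0026 × 1.0791 = 1.081906.
Deflate: 1.134090 / 1.081906 = 1.048233.
Total real return = 1.048233 − 1 → 4.82%.

4.82%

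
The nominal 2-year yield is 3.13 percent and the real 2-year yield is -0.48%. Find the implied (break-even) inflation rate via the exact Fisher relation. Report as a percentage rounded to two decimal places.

3.63%

(1 + π) = (1 + i)/(1 + r) = 1.03130 / 0.99520 = 1.036274
Break-even inflation = 1.036274 − 1 → 3.63%.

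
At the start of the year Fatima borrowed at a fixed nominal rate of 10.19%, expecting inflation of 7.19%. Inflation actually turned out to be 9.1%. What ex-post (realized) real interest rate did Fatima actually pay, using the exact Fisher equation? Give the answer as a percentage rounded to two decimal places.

1.00%

Ex-post: (1 + 0.1019)/(1 + 0.0910) − 1 = 0.9991%
So the realized real rate is 1.00%.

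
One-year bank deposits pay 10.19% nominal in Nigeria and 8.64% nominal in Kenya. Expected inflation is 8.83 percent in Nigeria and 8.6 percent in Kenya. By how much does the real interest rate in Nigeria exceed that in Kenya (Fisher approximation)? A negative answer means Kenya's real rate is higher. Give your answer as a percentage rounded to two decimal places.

1.32%

Nigeria: 10.19% − 8.83% = 1.360%
Kenya: 8.64% − 8.6% = 0.040%
Differential = 1.320% → 1.32%.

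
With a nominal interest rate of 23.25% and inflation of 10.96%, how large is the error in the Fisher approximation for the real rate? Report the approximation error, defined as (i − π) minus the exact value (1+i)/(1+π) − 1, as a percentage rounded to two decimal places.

Approximate: r ≈ 23.250% − 10.960% = 12.2900%
Exact: (1 + 0.2325)/(1 + 0.1096) − 1 = 11.0761%
Error = 12.2900% − 11.0761% = 1.2139% → 1.21%.

1.21%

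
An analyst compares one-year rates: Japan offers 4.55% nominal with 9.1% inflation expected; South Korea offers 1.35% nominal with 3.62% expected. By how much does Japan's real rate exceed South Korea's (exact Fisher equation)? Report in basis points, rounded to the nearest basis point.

Japan: (1 + 0.0455)/(1 + 0.0910) − 1 = -4.1705%
South Korea: (1 + 0.0135)/(1 + 0.0362) − 1 = -2.1907%
Differential = -4.1705% − (-2.1907%) = -1.9798% → -198 basis points.

-198 basis points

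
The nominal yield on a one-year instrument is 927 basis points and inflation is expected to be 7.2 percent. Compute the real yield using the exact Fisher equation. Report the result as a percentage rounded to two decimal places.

By the Fisher relation, 1 + r = (1 + i)/(1 + π).
1 + r = 1.09270 / 1.07200 = 1.019310
r = 1.019310 − 1 = 1.9310%, i.e. 1.93%.

1.93%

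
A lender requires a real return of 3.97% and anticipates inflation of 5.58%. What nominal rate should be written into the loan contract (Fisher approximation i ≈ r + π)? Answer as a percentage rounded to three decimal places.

9.550%

i ≈ r + π = 3.97% + 5.58% = 9.550%.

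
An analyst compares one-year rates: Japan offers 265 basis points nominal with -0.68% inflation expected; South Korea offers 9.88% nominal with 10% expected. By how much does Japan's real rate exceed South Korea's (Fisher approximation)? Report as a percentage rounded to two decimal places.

3.45%

Japan: 2.65% − (-0.68%) = 3.330%
South Korea: 9.88% − 10% = -0.120%
Differential = 3.450% → 3.45%.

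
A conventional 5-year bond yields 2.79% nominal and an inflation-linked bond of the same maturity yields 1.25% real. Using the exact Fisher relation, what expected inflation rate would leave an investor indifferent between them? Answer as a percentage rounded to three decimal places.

(1 + π) = (1 + i)/(1 + r) = 1.02790 / 1.01250 = 1.015210
Break-even inflation = 1.015210 − 1 → 1.521%.

1.521%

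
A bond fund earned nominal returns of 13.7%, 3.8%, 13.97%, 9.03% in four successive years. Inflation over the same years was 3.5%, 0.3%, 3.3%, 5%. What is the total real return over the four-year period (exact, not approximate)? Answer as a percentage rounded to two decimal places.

30.25%

Nominal growth factor = 1.1370 × 1.0380 × 1.1397 × 1.0903 = 1.466542
Price-level growth factor = 1.0350 × 1.0030 × 1.0330 × 1.0500 = 1.125981
Real growth factor = 1.466542 / 1.125981 = 1.302457
Total real return = 1.302457 − 1 → 30.25%.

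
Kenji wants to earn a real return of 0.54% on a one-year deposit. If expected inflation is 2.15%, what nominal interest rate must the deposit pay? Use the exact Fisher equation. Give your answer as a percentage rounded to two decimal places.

(1 + i) = (1 + r)(1 + π) = 1.00540 × 1.02150 = 1.0270161
i = 1.0270161 − 1, so the required nominal rate is 2.70%.

2.70%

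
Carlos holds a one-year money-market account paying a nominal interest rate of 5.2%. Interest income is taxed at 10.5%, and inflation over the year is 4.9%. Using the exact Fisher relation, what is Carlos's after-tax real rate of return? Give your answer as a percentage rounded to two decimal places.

-0.23%

After-tax nominal return = 5.2% × (1 − 0.105) = 4.6540%.
1 + r = 1.04654 / 1.04900 = 0.997655
After-tax real rate = 0.997655 − 1 → -0.23%.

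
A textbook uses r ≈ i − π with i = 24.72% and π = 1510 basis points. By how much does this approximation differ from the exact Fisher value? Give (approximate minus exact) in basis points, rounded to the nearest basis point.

Approximate: r ≈ 24.720% − 15.100% = 9.6200%
Exact: (1 + 0.2472)/(1 + 0.1510) − 1 = 8.3579%
Error = 9.6200% − 8.3579% = 1.2621% → 126 basis points.

126 basis points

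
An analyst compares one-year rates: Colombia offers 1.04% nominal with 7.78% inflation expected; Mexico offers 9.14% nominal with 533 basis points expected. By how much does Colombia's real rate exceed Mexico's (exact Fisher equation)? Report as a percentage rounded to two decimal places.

Colombia: (1 + 0.0104)/(1 + 0.0778) − 1 = -6.2535%
Mexico: (1 + 0.0914)/(1 + 0.0533) − 1 = 3.6172%
Differential = -6.2535% − 3.6172% = -9.8707% → -9.87%.

-9.87%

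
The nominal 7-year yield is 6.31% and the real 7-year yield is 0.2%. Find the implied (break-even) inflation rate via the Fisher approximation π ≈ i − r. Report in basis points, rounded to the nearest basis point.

611 basis points

π ≈ i − r = 6.31% − 0.2% → 611 basis points.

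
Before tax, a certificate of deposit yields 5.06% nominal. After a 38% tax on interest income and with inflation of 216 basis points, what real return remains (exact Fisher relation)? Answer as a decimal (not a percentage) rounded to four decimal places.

After-tax nominal return = 5.06% × (1 − 0.38) = 3.1372%.
1 + r = 1.031372 / 1.02160 = 1.009565
After-tax real rate = 1.009565 − 1 → 0.0096.

0.0096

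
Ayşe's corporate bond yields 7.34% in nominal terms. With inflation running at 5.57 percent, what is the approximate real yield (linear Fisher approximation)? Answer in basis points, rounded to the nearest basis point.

177 basis points

r ≈ i − π = 7.34% − 5.57% = 177 basis points.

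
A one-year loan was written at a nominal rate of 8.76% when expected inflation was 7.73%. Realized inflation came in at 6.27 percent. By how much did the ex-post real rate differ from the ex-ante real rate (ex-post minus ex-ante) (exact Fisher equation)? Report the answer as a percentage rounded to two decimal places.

Ex-ante: (1 + 0.0876)/(1 + 0.0773) − 1 = 0.9561%
Ex-post: (1 + 0.0876)/(1 + 0.0627) − 1 = 2.3431%
Difference (ex-post − ex-ante) = 1.3870% → 1.39%.

1.39%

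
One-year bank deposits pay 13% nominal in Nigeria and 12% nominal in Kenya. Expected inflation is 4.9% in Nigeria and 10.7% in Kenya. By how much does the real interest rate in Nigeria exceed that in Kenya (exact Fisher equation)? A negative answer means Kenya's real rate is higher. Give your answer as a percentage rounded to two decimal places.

Nigeria: (1 + 0.1300)/(1 + 0.0490) − 1 = 7.7216%
Kenya: (1 + 0.1200)/(1 + 0.1070) − 1 = 1.1743%
Differential = 7.7216% − 1.1743% = 6.5473% → 6.55%.

6.55%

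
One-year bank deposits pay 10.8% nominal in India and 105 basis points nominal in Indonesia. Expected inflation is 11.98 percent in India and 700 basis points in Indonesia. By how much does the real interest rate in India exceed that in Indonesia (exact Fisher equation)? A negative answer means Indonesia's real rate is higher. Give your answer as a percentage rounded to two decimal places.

4.51%

India: (1 + 0.1080)/(1 + 0.1198) − 1 = -1.0538%
Indonesia: (1 + 0.0105)/(1 + 0.0700) − 1 = -5.5607%
Differential = -1.0538% − (-5.5607%) = 4.5070% → 4.51%.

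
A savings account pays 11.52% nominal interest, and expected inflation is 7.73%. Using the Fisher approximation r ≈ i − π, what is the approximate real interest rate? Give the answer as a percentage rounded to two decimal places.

3.79%

r ≈ i − π = 11.52% − 7.73% = 3.79%.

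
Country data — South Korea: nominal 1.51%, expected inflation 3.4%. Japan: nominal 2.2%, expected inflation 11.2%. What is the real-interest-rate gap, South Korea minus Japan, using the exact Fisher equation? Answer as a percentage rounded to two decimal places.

South Korea: (1 + 0.0151)/(1 + 0.0340) − 1 = -1.8279%
Japan: (1 + 0.0220)/(1 + 0.1120) − 1 = -8.0935%
Differential = -1.8279% − (-8.0935%) = 6.2657% → 6.27%.

6.27%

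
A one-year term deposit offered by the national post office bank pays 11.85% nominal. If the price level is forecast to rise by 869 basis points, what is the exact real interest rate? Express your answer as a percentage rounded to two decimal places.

1 + r = 1.11850 / 1.08690 = 1.029074
r = 1.029074 − 1 = 2.9074%, i.e. 2.91%.

2.91%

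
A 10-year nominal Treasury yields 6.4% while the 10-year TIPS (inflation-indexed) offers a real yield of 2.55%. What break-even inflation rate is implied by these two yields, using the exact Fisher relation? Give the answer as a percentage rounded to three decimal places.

(1 + π) = (1 + i)/(1 + r) = 1.06400 / 1.02550 = 1.037543
Break-even inflation = 1.037543 − 1 → 3.754%.

3.754%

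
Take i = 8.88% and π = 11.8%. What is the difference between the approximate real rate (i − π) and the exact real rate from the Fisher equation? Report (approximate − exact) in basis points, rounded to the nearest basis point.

-31 basis points

Approximate: r ≈ 8.880% − 11.800% = -2.9200%
Exact: (1 + 0.0888)/(1 + 0.1180) − 1 = -2.6118%
Error = -2.9200% − (-2.6118%) = -0.3082% → -31 basis points.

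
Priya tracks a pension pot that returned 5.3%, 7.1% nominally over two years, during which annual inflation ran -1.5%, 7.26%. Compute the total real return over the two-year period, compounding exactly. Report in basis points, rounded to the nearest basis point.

Compound the nominal returns: 1.0530 × 1.0710 = 1.127763.
Compound inflation: 0.9850 × 1.0726 = 1.056511.
Deflate: 1.127763 / 1.056511 = 1.067441.
Total real return = 1.067441 − 1 → 674 basis points.

674 basis points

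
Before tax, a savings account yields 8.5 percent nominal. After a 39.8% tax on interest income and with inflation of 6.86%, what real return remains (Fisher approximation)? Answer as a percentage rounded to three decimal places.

After-tax nominal return = 8.5% × (1 − 0.398) = 5.1170%.
r ≈ 5.1170% − 6.86% → -1.743%.

-1.743%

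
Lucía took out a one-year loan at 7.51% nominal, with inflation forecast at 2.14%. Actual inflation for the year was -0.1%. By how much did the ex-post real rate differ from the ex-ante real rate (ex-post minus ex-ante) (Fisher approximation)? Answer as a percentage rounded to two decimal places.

2.24%

Ex-ante: 7.51% − 2.14% = 5.370%
Ex-post: 7.51% − (-0.1%) = 7.610%
Difference (ex-post − ex-ante) = 2.2400% → 2.24%.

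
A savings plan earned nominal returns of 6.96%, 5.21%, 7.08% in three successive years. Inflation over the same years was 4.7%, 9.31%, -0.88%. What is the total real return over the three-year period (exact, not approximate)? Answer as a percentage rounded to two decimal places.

6.22%

Nominal growth factor = 1.0696 × 1.0521 × 1.0708 = 1.204999
Price-level growth factor = 1.0470 × 1.0931 × 0.9912 = 1.134404
Real growth factor = 1.204999 / 1.134404 = 1.062231
Total real return = 1.062231 − 1 → 6.22%.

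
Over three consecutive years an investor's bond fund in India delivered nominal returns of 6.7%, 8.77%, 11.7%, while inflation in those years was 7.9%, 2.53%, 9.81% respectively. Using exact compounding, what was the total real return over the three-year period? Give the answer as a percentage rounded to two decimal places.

6.71%

Compound the nominal returns: 1.0670 × 1.0877 × 1.1170 = 1.296363.
Compound inflation: 1.0790 × 1.0253 × 1.0981 = 1.214827.
Deflate: 1.296363 / 1.214827 = 1.067118.
Total real return = 1.067118 − 1 → 6.71%.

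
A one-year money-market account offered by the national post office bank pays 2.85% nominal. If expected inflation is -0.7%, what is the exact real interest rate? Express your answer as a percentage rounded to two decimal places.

3.58%

1 + r = 1.02850 / 0.99300 = 1.0357503
r = 1.0357503 − 1 = 3.57503%, i.e. 3.58%.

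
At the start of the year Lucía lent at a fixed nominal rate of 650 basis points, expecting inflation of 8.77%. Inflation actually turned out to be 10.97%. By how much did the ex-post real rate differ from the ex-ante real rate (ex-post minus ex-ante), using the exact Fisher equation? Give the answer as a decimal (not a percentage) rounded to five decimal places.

-0.01941

Ex-ante: (1 + 0.0650)/(1 + 0.0877) − 1 = -2.0870%
Ex-post: (1 + 0.0650)/(1 + 0.1097) − 1 = -4.0281%
Difference (ex-post − ex-ante) = -1.9411% → -0.01941.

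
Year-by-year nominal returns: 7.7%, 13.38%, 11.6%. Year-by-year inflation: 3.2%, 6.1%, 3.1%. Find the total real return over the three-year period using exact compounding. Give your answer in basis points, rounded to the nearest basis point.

2072 basis points

Nominal growth factor = 1.0770 × 1.1338 × 1.1160 = 1.362751
Price-level growth factor = 1.0320 × 1.0610 × 1.0310 = 1.128896
Real growth factor = 1.362751 / 1.128896 = 1.207154
Total real return = 1.207154 − 1 → 2072 basis points.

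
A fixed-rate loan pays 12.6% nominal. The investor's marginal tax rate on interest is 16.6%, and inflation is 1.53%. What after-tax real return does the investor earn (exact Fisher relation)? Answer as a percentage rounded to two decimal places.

After-tax nominal return = 12.6% × (1 − 0.166) = 10.5084%.
1 + r = 1.105084 / 1.01530 = 1.088431
After-tax real rate = 1.088431 − 1 → 8.84%.

8.84%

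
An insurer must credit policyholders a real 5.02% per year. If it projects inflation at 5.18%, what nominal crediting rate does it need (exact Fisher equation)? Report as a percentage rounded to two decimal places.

(1 + i) = (1 + r)(1 + π) = 1.05020 × 1.05180 = 1.10460036
i = 1.10460036 − 1, so the required nominal rate is 10.46%.

10.46%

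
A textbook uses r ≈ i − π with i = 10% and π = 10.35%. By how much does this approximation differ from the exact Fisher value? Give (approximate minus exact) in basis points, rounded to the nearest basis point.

Approximate: r ≈ 10.000% − 10.350% = -0.3500%
Exact: (1 + 0.1000)/(1 + 0.1035) − 1 = -0.3172%
Error = -0.3500% − (-0.3172%) = -0.0328% → -3 basis points.

-3 basis points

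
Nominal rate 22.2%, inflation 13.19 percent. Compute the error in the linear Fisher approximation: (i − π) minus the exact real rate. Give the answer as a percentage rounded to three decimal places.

Approximate: r ≈ 22.200% − 13.190% = 9.0100%
Exact: (1 + 0.2220)/(1 + 0.1319) − 1 = 7.9601%
Error = 9.0100% − 7.9601% = 1.0499% → 1.050%.

1.050%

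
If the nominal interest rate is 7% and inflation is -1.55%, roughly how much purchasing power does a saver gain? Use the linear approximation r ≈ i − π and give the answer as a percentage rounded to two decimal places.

r ≈ i − π = 7% − (-1.55%) = 8.55%.

8.55%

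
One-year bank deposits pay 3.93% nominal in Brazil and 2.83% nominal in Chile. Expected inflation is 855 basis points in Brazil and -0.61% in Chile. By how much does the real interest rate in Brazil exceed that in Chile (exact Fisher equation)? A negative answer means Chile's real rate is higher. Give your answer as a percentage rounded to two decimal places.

Brazil: (1 + 0.0393)/(1 + 0.0855) − 1 = -4.2561%
Chile: (1 + 0.0283)/(1 − 0.0061) − 1 = 3.4611%
Differential = -4.2561% − 3.4611% = -7.7172% → -7.72%.

-7.72%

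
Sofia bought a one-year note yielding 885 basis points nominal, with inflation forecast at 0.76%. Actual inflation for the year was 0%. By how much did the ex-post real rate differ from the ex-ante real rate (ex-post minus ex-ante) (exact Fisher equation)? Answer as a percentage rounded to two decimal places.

0.82%

Ex-ante: (1 + 0.0885)/(1 + 0.0076) − 1 = 8.0290%
Ex-post: (1 + 0.0885)/(1 + 0.0000) − 1 = 8.8500%
Difference (ex-post − ex-ante) = 0.8210% → 0.82%.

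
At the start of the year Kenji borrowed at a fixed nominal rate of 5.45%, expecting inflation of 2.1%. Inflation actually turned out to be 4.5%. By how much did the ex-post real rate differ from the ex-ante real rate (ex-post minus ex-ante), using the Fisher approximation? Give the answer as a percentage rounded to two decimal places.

Ex-ante: 5.45% − 2.1% = 3.350%
Ex-post: 5.45% − 4.5% = 0.950%
Difference (ex-post − ex-ante) = -2.4000% → -2.40%.

-2.40%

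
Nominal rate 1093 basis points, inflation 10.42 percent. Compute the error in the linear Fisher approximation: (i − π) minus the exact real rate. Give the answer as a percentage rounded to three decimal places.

0.048%

Approximate: r ≈ 10.930% − 10.420% = 0.5100%
Exact: (1 + 0.1093)/(1 + 0.1042) − 1 = 0.4619%
Error = 0.5100% − 0.4619% = 0.0481% → 0.048%.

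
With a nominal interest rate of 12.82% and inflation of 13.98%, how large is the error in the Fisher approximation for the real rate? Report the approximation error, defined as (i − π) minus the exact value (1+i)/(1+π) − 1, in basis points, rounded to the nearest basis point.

-14 basis points

Approximate: r ≈ 12.820% − 13.980% = -1.1600%
Exact: (1 + 0.1282)/(1 + 0.1398) − 1 = -1.0177%
Error = -1.1600% − (-1.0177%) = -0.1423% → -14 basis points.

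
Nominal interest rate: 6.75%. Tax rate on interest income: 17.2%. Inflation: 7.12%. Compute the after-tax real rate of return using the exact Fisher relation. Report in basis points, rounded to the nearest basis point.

After-tax nominal return = 6.75% × (1 − 0.172) = 5.5890%.
1 + r = 1.05589 / 1.07120 = 0.985708
After-tax real rate = 0.985708 − 1 → -143 basis points.

-143 basis points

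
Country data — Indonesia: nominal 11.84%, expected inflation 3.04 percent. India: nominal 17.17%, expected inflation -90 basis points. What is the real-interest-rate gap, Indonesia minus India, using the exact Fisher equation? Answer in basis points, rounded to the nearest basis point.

Indonesia: (1 + 0.1184)/(1 + 0.0304) − 1 = 8.5404%
India: (1 + 0.1717)/(1 − 0.0090) − 1 = 18.2341%
Differential = 8.5404% − 18.2341% = -9.6937% → -969 basis points.

-969 basis points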